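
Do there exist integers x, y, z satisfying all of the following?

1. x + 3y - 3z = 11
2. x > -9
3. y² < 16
Yes

Take x = 11, y = 0, z = 0. Substituting into each constraint:
  (1) 11 + 3(0) - 3(0) = 11 ✓
  (2) 11 > -9 ✓
  (3) y² = (0)² = 0, and 0 < 16 ✓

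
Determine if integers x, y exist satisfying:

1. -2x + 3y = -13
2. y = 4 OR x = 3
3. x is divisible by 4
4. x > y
No

A contradictory subset is {-2x + 3y = -13, y = 4 OR x = 3}. No integer assignment can satisfy these jointly:

  - -2x + 3y = -13: is a linear equation tying the variables together
  - y = 4 OR x = 3: forces a choice: either y = 4 or x = 3

Split on the disjunction (y = 4 OR x = 3):
  • If y = 4: with y = 4, every remaining term of the linear equation is divisible by 2, so the left side is ≡ 0 (mod 2); but the right side -25 ≡ 1 (mod 2). No integers can satisfy it.
  • If x = 3: with x = 3, every remaining term of the linear equation is divisible by 3, so the left side is ≡ 0 (mod 3); but the right side -7 ≡ 2 (mod 3). No integers can satisfy it.
Both branches are infeasible, so the system has no integer solution.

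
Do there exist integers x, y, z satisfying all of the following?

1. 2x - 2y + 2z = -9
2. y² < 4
No

Even the single constraint (2x - 2y + 2z = -9) is infeasible over the integers.

  - 2x - 2y + 2z = -9: every term on the left is divisible by 2, so the LHS ≡ 0 (mod 2), but the RHS -9 is not — no integer solution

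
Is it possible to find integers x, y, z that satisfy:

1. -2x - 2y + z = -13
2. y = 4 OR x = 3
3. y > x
Yes

Take x = 3, y = 4, z = 1. Substituting into each constraint:
  (1) -2(3) - 2(4) + 1 = -13 ✓
  (2) y = 4, target 4 ✓ (first branch holds)
  (3) 4 > 3 ✓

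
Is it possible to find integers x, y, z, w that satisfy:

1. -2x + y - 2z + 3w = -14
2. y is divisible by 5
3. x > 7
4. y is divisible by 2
Yes

Take x = 8, y = 0, z = -1, w = 0. Substituting into each constraint:
  (1) -2(8) + 0 - 2(-1) + 3(0) = -14 ✓
  (2) 0 = 5 × 0, remainder 0 ✓
  (3) 8 > 7 ✓
  (4) 0 = 2 × 0, remainder 0 ✓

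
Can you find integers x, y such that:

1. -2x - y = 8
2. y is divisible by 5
Yes

Take x = -4, y = 0. Substituting into each constraint:
  (1) -2(-4) + 0 = 8 ✓
  (2) 0 = 5 × 0, remainder 0 ✓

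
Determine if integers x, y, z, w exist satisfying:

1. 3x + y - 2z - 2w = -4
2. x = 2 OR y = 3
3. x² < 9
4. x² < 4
Yes

Take x = 1, y = 3, z = 0, w = 5. Substituting into each constraint:
  (1) 3(1) + 3 - 2(0) - 2(5) = -4 ✓
  (2) y = 3, target 3 ✓ (second branch holds)
  (3) x² = (1)² = 1, and 1 < 9 ✓
  (4) x² = (1)² = 1, and 1 < 4 ✓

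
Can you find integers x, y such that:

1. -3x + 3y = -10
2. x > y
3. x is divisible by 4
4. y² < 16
No

Even the single constraint (-3x + 3y = -10) is infeasible over the integers.

  - -3x + 3y = -10: every term on the left is divisible by 3, so the LHS ≡ 0 (mod 3), but the RHS -10 is not — no integer solution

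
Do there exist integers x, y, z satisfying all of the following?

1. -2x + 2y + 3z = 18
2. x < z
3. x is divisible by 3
Yes

Take x = 0, y = 6, z = 2. Substituting into each constraint:
  (1) -2(0) + 2(6) + 3(2) = 18 ✓
  (2) 0 < 2 ✓
  (3) 0 = 3 × 0, remainder 0 ✓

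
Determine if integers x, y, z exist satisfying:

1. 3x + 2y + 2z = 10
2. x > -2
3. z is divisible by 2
Yes

Take x = 0, y = 5, z = 0. Substituting into each constraint:
  (1) 3(0) + 2(5) + 2(0) = 10 ✓
  (2) 0 > -2 ✓
  (3) 0 = 2 × 0, remainder 0 ✓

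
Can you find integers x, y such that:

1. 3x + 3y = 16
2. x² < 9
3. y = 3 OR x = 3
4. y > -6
No

Even the single constraint (3x + 3y = 16) is infeasible over the integers.

  - 3x + 3y = 16: every term on the left is divisible by 3, so the LHS ≡ 0 (mod 3), but the RHS 16 is not — no integer solution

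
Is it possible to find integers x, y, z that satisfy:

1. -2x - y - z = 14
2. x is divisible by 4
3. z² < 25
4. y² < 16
Yes

Take x = -8, y = 2, z = 0. Substituting into each constraint:
  (1) -2(-8) + (-2) + 0 = 14 ✓
  (2) -8 = 4 × -2, remainder 0 ✓
  (3) z² = (0)² = 0, and 0 < 25 ✓
  (4) y² = (2)² = 4, and 4 < 16 ✓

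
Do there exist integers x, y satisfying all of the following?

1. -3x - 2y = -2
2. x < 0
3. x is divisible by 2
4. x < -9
Yes

Take x = -10, y = 16. Substituting into each constraint:
  (1) -3(-10) - 2(16) = -2 ✓
  (2) -10 < 0 ✓
  (3) -10 = 2 × -5, remainder 0 ✓
  (4) -10 < -9 ✓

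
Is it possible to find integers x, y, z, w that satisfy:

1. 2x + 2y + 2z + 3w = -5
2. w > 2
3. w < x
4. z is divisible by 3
Yes

Take x = 4, y = -11, z = 0, w = 3. Substituting into each constraint:
  (1) 2(4) + 2(-11) + 2(0) + 3(3) = -5 ✓
  (2) 3 > 2 ✓
  (3) 3 < 4 ✓
  (4) 0 = 3 × 0, remainder 0 ✓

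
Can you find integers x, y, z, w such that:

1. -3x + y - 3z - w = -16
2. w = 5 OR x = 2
Yes

Take x = 2, y = 2, z = 4, w = 0. Substituting into each constraint:
  (1) -3(2) + 2 - 3(4) + 0 = -16 ✓
  (2) x = 2, target 2 ✓ (second branch holds)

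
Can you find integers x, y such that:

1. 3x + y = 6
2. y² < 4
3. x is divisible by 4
No

The full constraint system is jointly infeasible over the integers. Each constraint and what it forces:

  - 3x + y = 6: is a linear equation tying the variables together
  - y² < 4: restricts y to |y| ≤ 1
  - x is divisible by 4: restricts x to multiples of 4

The bounds confine y to {-1, 0, 1}. For each value, substitute into the equation:
  • y = -1: the equation gives 3x = 7, so x would not be an integer.
  • y = 0: the equation forces x = 2, but 4 does not divide 2.
  • y = 1: the equation gives 3x = 5, so x would not be an integer.
Every case fails, so no integer solution exists.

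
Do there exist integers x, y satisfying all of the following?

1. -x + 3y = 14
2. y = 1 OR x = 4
Yes

Take x = -11, y = 1. Substituting into each constraint:
  (1) 11 + 3(1) = 14 ✓
  (2) y = 1, target 1 ✓ (first branch holds)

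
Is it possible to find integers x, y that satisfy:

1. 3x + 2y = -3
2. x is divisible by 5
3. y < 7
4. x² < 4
No

A contradictory subset is {3x + 2y = -3, x is divisible by 5, x² < 4}. No integer assignment can satisfy these jointly:

  - 3x + 2y = -3: is a linear equation tying the variables together
  - x is divisible by 5: restricts x to multiples of 5
  - x² < 4: restricts x to |x| ≤ 1

The bounds confine x to {0} with 5 | x. For each value, substitute into the equation:
  • x = 0: the equation gives 2y = -3, so y would not be an integer.
Every case fails, so no integer solution exists.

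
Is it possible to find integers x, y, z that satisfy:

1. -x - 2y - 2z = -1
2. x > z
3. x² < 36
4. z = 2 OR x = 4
Yes

Take x = 3, y = -3, z = 2. Substituting into each constraint:
  (1) (-3) - 2(-3) - 2(2) = -1 ✓
  (2) 3 > 2 ✓
  (3) x² = (3)² = 9, and 9 < 36 ✓
  (4) z = 2, target 2 ✓ (first branch holds)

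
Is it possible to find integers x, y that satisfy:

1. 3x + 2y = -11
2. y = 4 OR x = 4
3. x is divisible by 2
No

A contradictory subset is {3x + 2y = -11, y = 4 OR x = 4}. No integer assignment can satisfy these jointly:

  - 3x + 2y = -11: is a linear equation tying the variables together
  - y = 4 OR x = 4: forces a choice: either y = 4 or x = 4

Split on the disjunction (y = 4 OR x = 4):
  • If y = 4: with y = 4, every remaining term of the linear equation is divisible by 3, so the left side is ≡ 0 (mod 3); but the right side -19 ≡ 2 (mod 3). No integers can satisfy it.
  • If x = 4: with x = 4, every remaining term of the linear equation is divisible by 2, so the left side is ≡ 0 (mod 2); but the right side -23 ≡ 1 (mod 2). No integers can satisfy it.
Both branches are infeasible, so the system has no integer solution.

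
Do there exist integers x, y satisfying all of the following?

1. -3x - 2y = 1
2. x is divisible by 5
Yes

Take x = -5, y = 7. Substituting into each constraint:
  (1) -3(-5) - 2(7) = 1 ✓
  (2) -5 = 5 × -1, remainder 0 ✓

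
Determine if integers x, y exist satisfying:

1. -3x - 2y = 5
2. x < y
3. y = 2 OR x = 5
Yes

Take x = -3, y = 2. Substituting into each constraint:
  (1) -3(-3) - 2(2) = 5 ✓
  (2) -3 < 2 ✓
  (3) y = 2, target 2 ✓ (first branch holds)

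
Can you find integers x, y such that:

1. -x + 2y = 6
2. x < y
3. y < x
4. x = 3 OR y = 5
No

A contradictory subset is {x < y, y < x}. No integer assignment can satisfy these jointly:

  - x < y: bounds one variable relative to another variable
  - y < x: bounds one variable relative to another variable

Direct contradiction: y > x and x > y cannot both hold.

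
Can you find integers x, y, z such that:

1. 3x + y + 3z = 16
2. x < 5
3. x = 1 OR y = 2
Yes

Take x = 1, y = 1, z = 4. Substituting into each constraint:
  (1) 3(1) + 1 + 3(4) = 16 ✓
  (2) 1 < 5 ✓
  (3) x = 1, target 1 ✓ (first branch holds)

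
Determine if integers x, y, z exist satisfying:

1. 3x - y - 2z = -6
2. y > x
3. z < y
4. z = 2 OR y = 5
Yes

Take x = 1, y = 5, z = 2. Substituting into each constraint:
  (1) 3(1) + (-5) - 2(2) = -6 ✓
  (2) 5 > 1 ✓
  (3) 2 < 5 ✓
  (4) z = 2, target 2 ✓ (first branch holds)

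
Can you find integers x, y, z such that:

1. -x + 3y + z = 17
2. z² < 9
Yes

Take x = -17, y = 0, z = 0. Substituting into each constraint:
  (1) 17 + 3(0) + 0 = 17 ✓
  (2) z² = (0)² = 0, and 0 < 9 ✓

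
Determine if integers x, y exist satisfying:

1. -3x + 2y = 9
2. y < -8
Yes

Take x = -9, y = -9. Substituting into each constraint:
  (1) -3(-9) + 2(-9) = 9 ✓
  (2) -9 < -8 ✓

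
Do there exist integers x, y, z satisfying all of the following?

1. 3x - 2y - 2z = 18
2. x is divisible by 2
Yes

Take x = 0, y = -9, z = 0. Substituting into each constraint:
  (1) 3(0) - 2(-9) - 2(0) = 18 ✓
  (2) 0 = 2 × 0, remainder 0 ✓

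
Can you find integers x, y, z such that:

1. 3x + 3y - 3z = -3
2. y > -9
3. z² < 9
Yes

Take x = 0, y = -1, z = 0. Substituting into each constraint:
  (1) 3(0) + 3(-1) - 3(0) = -3 ✓
  (2) -1 > -9 ✓
  (3) z² = (0)² = 0, and 0 < 9 ✓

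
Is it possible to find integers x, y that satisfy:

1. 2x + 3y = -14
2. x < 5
Yes

Take x = 2, y = -6. Substituting into each constraint:
  (1) 2(2) + 3(-6) = -14 ✓
  (2) 2 < 5 ✓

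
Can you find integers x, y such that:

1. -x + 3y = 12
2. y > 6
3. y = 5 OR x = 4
No

The full constraint system is jointly infeasible over the integers. Each constraint and what it forces:

  - -x + 3y = 12: is a linear equation tying the variables together
  - y > 6: bounds one variable relative to a constant
  - y = 5 OR x = 4: forces a choice: either y = 5 or x = 4

Split on the disjunction (y = 5 OR x = 4):
  • If y = 5: this contradicts the bound y ≥ 7.
  • If x = 4: with x = 4, every remaining term of the linear equation is divisible by 3, so the left side is ≡ 0 (mod 3); but the right side 16 ≡ 1 (mod 3). No integers can satisfy it.
Both branches are infeasible, so the system has no integer solution.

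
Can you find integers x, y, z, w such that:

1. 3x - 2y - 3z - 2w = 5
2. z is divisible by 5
Yes

Take x = 3, y = 2, z = 0, w = 0. Substituting into each constraint:
  (1) 3(3) - 2(2) - 3(0) - 2(0) = 5 ✓
  (2) 0 = 5 × 0, remainder 0 ✓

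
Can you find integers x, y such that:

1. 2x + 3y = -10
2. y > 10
Yes

Take x = -23, y = 12. Substituting into each constraint:
  (1) 2(-23) + 3(12) = -10 ✓
  (2) 12 > 10 ✓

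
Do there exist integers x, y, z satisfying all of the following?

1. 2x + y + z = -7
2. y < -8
Yes

Take x = 0, y = -9, z = 2. Substituting into each constraint:
  (1) 2(0) + (-9) + 2 = -7 ✓
  (2) -9 < -8 ✓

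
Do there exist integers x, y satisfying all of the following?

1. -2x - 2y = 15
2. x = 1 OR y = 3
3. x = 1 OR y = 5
No

Even the single constraint (-2x - 2y = 15) is infeasible over the integers.

  - -2x - 2y = 15: every term on the left is divisible by 2, so the LHS ≡ 0 (mod 2), but the RHS 15 is not — no integer solution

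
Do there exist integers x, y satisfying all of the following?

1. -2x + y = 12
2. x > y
Yes

Take x = -13, y = -14. Substituting into each constraint:
  (1) -2(-13) + (-14) = 12 ✓
  (2) -13 > -14 ✓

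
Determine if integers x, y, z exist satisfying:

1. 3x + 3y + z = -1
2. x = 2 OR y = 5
Yes

Take x = 2, y = 6, z = -25. Substituting into each constraint:
  (1) 3(2) + 3(6) + (-25) = -1 ✓
  (2) x = 2, target 2 ✓ (first branch holds)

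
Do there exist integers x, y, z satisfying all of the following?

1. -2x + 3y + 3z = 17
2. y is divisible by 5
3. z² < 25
Yes

Take x = -7, y = 0, z = 1. Substituting into each constraint:
  (1) -2(-7) + 3(0) + 3(1) = 17 ✓
  (2) 0 = 5 × 0, remainder 0 ✓
  (3) z² = (1)² = 1, and 1 < 25 ✓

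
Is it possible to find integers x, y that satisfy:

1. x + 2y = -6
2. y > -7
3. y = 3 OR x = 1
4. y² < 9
No

A contradictory subset is {x + 2y = -6, y = 3 OR x = 1, y² < 9}. No integer assignment can satisfy these jointly:

  - x + 2y = -6: is a linear equation tying the variables together
  - y = 3 OR x = 1: forces a choice: either y = 3 or x = 1
  - y² < 9: restricts y to |y| ≤ 2

Split on the disjunction (y = 3 OR x = 1):
  • If y = 3: this contradicts y² < 9, which requires |y| ≤ 2.
  • If x = 1: with x = 1, every remaining term of the linear equation is divisible by 2, so the left side is ≡ 0 (mod 2); but the right side -7 ≡ 1 (mod 2). No integers can satisfy it.
Both branches are infeasible, so the system has no integer solution.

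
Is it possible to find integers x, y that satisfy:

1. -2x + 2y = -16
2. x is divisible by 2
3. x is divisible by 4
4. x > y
Yes

Take x = 0, y = -8. Substituting into each constraint:
  (1) -2(0) + 2(-8) = -16 ✓
  (2) 0 = 2 × 0, remainder 0 ✓
  (3) 0 = 4 × 0, remainder 0 ✓
  (4) 0 > -8 ✓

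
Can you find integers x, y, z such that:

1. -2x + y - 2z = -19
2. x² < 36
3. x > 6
No

A contradictory subset is {x² < 36, x > 6}. No integer assignment can satisfy these jointly:

  - x² < 36: restricts x to |x| ≤ 5
  - x > 6: bounds one variable relative to a constant

Direct contradiction: the bounds on x require x ≥ 7 and x ≤ 5 simultaneously, which is empty.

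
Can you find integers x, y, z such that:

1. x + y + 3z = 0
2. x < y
Yes

Take x = 1, y = 2, z = -1. Substituting into each constraint:
  (1) 1 + 2 + 3(-1) = 0 ✓
  (2) 1 < 2 ✓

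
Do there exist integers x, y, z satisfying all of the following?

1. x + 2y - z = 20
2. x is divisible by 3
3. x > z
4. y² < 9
Yes

Take x = 0, y = 2, z = -16. Substituting into each constraint:
  (1) 0 + 2(2) + 16 = 20 ✓
  (2) 0 = 3 × 0, remainder 0 ✓
  (3) 0 > -16 ✓
  (4) y² = (2)² = 4, and 4 < 9 ✓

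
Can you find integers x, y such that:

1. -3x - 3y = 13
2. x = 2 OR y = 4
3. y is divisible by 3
No

Even the single constraint (-3x - 3y = 13) is infeasible over the integers.

  - -3x - 3y = 13: every term on the left is divisible by 3, so the LHS ≡ 0 (mod 3), but the RHS 13 is not — no integer solution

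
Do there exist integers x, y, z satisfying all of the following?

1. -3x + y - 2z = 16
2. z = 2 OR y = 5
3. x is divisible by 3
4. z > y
Yes

Take x = -9, y = -7, z = 2. Substituting into each constraint:
  (1) -3(-9) + (-7) - 2(2) = 16 ✓
  (2) z = 2, target 2 ✓ (first branch holds)
  (3) -9 = 3 × -3, remainder 0 ✓
  (4) 2 > -7 ✓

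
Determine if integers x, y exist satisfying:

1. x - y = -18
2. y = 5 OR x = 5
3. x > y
No

A contradictory subset is {x - y = -18, x > y}. No integer assignment can satisfy these jointly:

  - x - y = -18: is a linear equation tying the variables together
  - x > y: bounds one variable relative to another variable

From the equation, x − y = -18, i.e. x − y = -18; but x > y requires x − y ≥ 1. Contradiction.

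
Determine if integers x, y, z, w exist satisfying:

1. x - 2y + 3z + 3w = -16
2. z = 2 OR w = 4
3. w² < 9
Yes

Take x = 0, y = 11, z = 2, w = 0. Substituting into each constraint:
  (1) 0 - 2(11) + 3(2) + 3(0) = -16 ✓
  (2) z = 2, target 2 ✓ (first branch holds)
  (3) w² = (0)² = 0, and 0 < 9 ✓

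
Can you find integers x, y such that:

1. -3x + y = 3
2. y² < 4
Yes

Take x = -1, y = 0. Substituting into each constraint:
  (1) -3(-1) + 0 = 3 ✓
  (2) y² = (0)² = 0, and 0 < 4 ✓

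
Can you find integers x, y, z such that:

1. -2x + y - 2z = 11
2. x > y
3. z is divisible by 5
Yes

Take x = 8, y = 7, z = -10. Substituting into each constraint:
  (1) -2(8) + 7 - 2(-10) = 11 ✓
  (2) 8 > 7 ✓
  (3) -10 = 5 × -2, remainder 0 ✓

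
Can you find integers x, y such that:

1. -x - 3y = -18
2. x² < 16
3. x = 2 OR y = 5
Yes

Take x = 3, y = 5. Substituting into each constraint:
  (1) (-3) - 3(5) = -18 ✓
  (2) x² = (3)² = 9, and 9 < 16 ✓
  (3) y = 5, target 5 ✓ (second branch holds)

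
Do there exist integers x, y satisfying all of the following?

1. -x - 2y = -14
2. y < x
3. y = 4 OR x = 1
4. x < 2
No

A contradictory subset is {-x - 2y = -14, y < x, x < 2}. No integer assignment can satisfy these jointly:

  - -x - 2y = -14: is a linear equation tying the variables together
  - y < x: bounds one variable relative to another variable
  - x < 2: bounds one variable relative to a constant

Propagating the comparison: y < x and x ≤ 1 give y ≤ 0. Range argument: with x ∈ [−∞, 1], y ∈ [−∞, 0], the left side of the equation is at least -1, but the right side is -14 < -1. No integer solution exists.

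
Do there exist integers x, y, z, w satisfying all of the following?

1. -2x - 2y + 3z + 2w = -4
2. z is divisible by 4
Yes

Take x = 0, y = 0, z = 0, w = -2. Substituting into each constraint:
  (1) -2(0) - 2(0) + 3(0) + 2(-2) = -4 ✓
  (2) 0 = 4 × 0, remainder 0 ✓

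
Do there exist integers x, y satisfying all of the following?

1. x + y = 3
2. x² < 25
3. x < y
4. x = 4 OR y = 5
Yes

Take x = -2, y = 5. Substituting into each constraint:
  (1) (-2) + 5 = 3 ✓
  (2) x² = (-2)² = 4, and 4 < 25 ✓
  (3) -2 < 5 ✓
  (4) y = 5, target 5 ✓ (second branch holds)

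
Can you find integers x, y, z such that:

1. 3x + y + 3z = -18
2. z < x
Yes

Take x = 0, y = -15, z = -1. Substituting into each constraint:
  (1) 3(0) + (-15) + 3(-1) = -18 ✓
  (2) -1 < 0 ✓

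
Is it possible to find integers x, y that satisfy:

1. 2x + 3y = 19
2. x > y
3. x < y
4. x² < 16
No

A contradictory subset is {x > y, x < y}. No integer assignment can satisfy these jointly:

  - x > y: bounds one variable relative to another variable
  - x < y: bounds one variable relative to another variable

Direct contradiction: x > y and y > x cannot both hold.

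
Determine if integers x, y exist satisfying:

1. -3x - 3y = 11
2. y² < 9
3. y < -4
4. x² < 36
No

Even the single constraint (-3x - 3y = 11) is infeasible over the integers.

  - -3x - 3y = 11: every term on the left is divisible by 3, so the LHS ≡ 0 (mod 3), but the RHS 11 is not — no integer solution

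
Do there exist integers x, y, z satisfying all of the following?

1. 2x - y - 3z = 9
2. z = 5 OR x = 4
Yes

Take x = 4, y = -1, z = 0. Substituting into each constraint:
  (1) 2(4) + 1 - 3(0) = 9 ✓
  (2) x = 4, target 4 ✓ (second branch holds)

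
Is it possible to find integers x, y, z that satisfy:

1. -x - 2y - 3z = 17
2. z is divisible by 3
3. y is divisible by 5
Yes

Take x = -17, y = 0, z = 0. Substituting into each constraint:
  (1) 17 - 2(0) - 3(0) = 17 ✓
  (2) 0 = 3 × 0, remainder 0 ✓
  (3) 0 = 5 × 0, remainder 0 ✓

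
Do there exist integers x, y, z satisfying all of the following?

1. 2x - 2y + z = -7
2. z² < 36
Yes

Take x = -4, y = 0, z = 1. Substituting into each constraint:
  (1) 2(-4) - 2(0) + 1 = -7 ✓
  (2) z² = (1)² = 1, and 1 < 36 ✓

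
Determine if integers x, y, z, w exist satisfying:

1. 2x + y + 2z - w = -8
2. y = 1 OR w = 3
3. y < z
Yes

Take x = 0, y = 1, z = 2, w = 13. Substituting into each constraint:
  (1) 2(0) + 1 + 2(2) + (-13) = -8 ✓
  (2) y = 1, target 1 ✓ (first branch holds)
  (3) 1 < 2 ✓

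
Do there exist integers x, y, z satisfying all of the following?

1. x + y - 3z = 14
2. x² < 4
Yes

Take x = 0, y = 2, z = -4. Substituting into each constraint:
  (1) 0 + 2 - 3(-4) = 14 ✓
  (2) x² = (0)² = 0, and 0 < 4 ✓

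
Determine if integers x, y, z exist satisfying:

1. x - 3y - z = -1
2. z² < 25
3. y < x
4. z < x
Yes

Take x = 2, y = 1, z = 0. Substituting into each constraint:
  (1) 2 - 3(1) + 0 = -1 ✓
  (2) z² = (0)² = 0, and 0 < 25 ✓
  (3) 1 < 2 ✓
  (4) 0 < 2 ✓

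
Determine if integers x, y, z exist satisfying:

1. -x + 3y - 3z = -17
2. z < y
Yes

Take x = 20, y = 1, z = 0. Substituting into each constraint:
  (1) (-20) + 3(1) - 3(0) = -17 ✓
  (2) 0 < 1 ✓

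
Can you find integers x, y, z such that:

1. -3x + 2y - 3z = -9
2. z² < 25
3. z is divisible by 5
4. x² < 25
Yes

Take x = 3, y = 0, z = 0. Substituting into each constraint:
  (1) -3(3) + 2(0) - 3(0) = -9 ✓
  (2) z² = (0)² = 0, and 0 < 25 ✓
  (3) 0 = 5 × 0, remainder 0 ✓
  (4) x² = (3)² = 9, and 9 < 25 ✓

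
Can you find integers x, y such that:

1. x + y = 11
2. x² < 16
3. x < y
Yes

Take x = 0, y = 11. Substituting into each constraint:
  (1) 0 + 11 = 11 ✓
  (2) x² = (0)² = 0, and 0 < 16 ✓
  (3) 0 < 11 ✓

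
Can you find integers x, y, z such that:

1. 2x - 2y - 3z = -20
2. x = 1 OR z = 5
Yes

Take x = 1, y = 5, z = 4. Substituting into each constraint:
  (1) 2(1) - 2(5) - 3(4) = -20 ✓
  (2) x = 1, target 1 ✓ (first branch holds)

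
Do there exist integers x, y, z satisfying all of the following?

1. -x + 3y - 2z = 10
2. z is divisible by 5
Yes

Take x = -10, y = 0, z = 0. Substituting into each constraint:
  (1) 10 + 3(0) - 2(0) = 10 ✓
  (2) 0 = 5 × 0, remainder 0 ✓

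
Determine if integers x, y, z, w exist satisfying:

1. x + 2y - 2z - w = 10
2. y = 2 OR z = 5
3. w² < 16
Yes

Take x = 13, y = 3, z = 5, w = -1. Substituting into each constraint:
  (1) 13 + 2(3) - 2(5) + 1 = 10 ✓
  (2) z = 5, target 5 ✓ (second branch holds)
  (3) w² = (-1)² = 1, and 1 < 16 ✓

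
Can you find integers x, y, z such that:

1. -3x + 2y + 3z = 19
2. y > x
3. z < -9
Yes

Take x = 0, y = 26, z = -11. Substituting into each constraint:
  (1) -3(0) + 2(26) + 3(-11) = 19 ✓
  (2) 26 > 0 ✓
  (3) -11 < -9 ✓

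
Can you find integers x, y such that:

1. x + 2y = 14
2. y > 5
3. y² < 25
No

A contradictory subset is {y > 5, y² < 25}. No integer assignment can satisfy these jointly:

  - y > 5: bounds one variable relative to a constant
  - y² < 25: restricts y to |y| ≤ 4

Direct contradiction: the bounds on y require y ≥ 6 and y ≤ 4 simultaneously, which is empty.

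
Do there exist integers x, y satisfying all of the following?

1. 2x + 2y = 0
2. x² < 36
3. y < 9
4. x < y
Yes

Take x = -1, y = 1. Substituting into each constraint:
  (1) 2(-1) + 2(1) = 0 ✓
  (2) x² = (-1)² = 1, and 1 < 36 ✓
  (3) 1 < 9 ✓
  (4) -1 < 1 ✓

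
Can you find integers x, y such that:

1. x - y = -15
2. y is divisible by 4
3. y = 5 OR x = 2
No

The full constraint system is jointly infeasible over the integers. Each constraint and what it forces:

  - x - y = -15: is a linear equation tying the variables together
  - y is divisible by 4: restricts y to multiples of 4
  - y = 5 OR x = 2: forces a choice: either y = 5 or x = 2

Split on the disjunction (y = 5 OR x = 2):
  • If y = 5: this contradicts the divisibility constraint — 5 is not a multiple of 4.
  • If x = 2: with x = 2, writing y = 4y', every remaining term of the linear equation is divisible by 4, so the left side is ≡ 0 (mod 4); but the right side -17 ≡ 3 (mod 4). No integers can satisfy it.
Both branches are infeasible, so the system has no integer solution.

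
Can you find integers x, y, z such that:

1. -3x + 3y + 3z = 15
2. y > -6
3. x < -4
Yes

Take x = -5, y = 0, z = 0. Substituting into each constraint:
  (1) -3(-5) + 3(0) + 3(0) = 15 ✓
  (2) 0 > -6 ✓
  (3) -5 < -4 ✓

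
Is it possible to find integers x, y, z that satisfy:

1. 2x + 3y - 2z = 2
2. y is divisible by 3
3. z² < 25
Yes

Take x = 0, y = 0, z = -1. Substituting into each constraint:
  (1) 2(0) + 3(0) - 2(-1) = 2 ✓
  (2) 0 = 3 × 0, remainder 0 ✓
  (3) z² = (-1)² = 1, and 1 < 25 ✓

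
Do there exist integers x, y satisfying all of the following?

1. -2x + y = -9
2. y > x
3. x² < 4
No

The full constraint system is jointly infeasible over the integers. Each constraint and what it forces:

  - -2x + y = -9: is a linear equation tying the variables together
  - y > x: bounds one variable relative to another variable
  - x² < 4: restricts x to |x| ≤ 1

Propagating the comparison: y > x and x ≥ -1 give y ≥ 0. Range argument: with x ∈ [-1, 1], y ∈ [0, ∞], the left side of the equation is at least -2, but the right side is -9 < -2. No integer solution exists.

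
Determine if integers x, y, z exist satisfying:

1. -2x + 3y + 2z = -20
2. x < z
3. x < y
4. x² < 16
No

The full constraint system is jointly infeasible over the integers. Each constraint and what it forces:

  - -2x + 3y + 2z = -20: is a linear equation tying the variables together
  - x < z: bounds one variable relative to another variable
  - x < y: bounds one variable relative to another variable
  - x² < 16: restricts x to |x| ≤ 3

Propagating the comparisons: z > x and x ≥ -3 give z ≥ -2; y > x and x ≥ -3 give y ≥ -2. Range argument: with x ∈ [-3, 3], y ∈ [-2, ∞], z ∈ [-2, ∞], the left side of the equation is at least -16, but the right side is -20 < -16. No integer solution exists.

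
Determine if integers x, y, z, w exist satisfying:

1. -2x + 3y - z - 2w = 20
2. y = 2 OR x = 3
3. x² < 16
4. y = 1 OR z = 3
Yes

Take x = 3, y = 1, z = -23, w = 0. Substituting into each constraint:
  (1) -2(3) + 3(1) + 23 - 2(0) = 20 ✓
  (2) x = 3, target 3 ✓ (second branch holds)
  (3) x² = (3)² = 9, and 9 < 16 ✓
  (4) y = 1, target 1 ✓ (first branch holds)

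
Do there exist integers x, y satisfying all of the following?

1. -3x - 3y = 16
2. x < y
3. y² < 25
No

Even the single constraint (-3x - 3y = 16) is infeasible over the integers.

  - -3x - 3y = 16: every term on the left is divisible by 3, so the LHS ≡ 0 (mod 3), but the RHS 16 is not — no integer solution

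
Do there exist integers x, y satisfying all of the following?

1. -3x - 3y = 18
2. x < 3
Yes

Take x = 0, y = -6. Substituting into each constraint:
  (1) -3(0) - 3(-6) = 18 ✓
  (2) 0 < 3 ✓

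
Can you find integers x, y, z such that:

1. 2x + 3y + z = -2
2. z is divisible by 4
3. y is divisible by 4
Yes

Take x = -1, y = 0, z = 0. Substituting into each constraint:
  (1) 2(-1) + 3(0) + 0 = -2 ✓
  (2) 0 = 4 × 0, remainder 0 ✓
  (3) 0 = 4 × 0, remainder 0 ✓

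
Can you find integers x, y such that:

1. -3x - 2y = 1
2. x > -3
Yes

Take x = -1, y = 1. Substituting into each constraint:
  (1) -3(-1) - 2(1) = 1 ✓
  (2) -1 > -3 ✓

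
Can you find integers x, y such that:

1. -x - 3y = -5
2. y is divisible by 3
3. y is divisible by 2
Yes

Take x = 5, y = 0. Substituting into each constraint:
  (1) (-5) - 3(0) = -5 ✓
  (2) 0 = 3 × 0, remainder 0 ✓
  (3) 0 = 2 × 0, remainder 0 ✓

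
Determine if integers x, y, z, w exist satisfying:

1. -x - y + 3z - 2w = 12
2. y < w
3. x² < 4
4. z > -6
Yes

Take x = 0, y = -6, z = 0, w = -3. Substituting into each constraint:
  (1) 0 + 6 + 3(0) - 2(-3) = 12 ✓
  (2) -6 < -3 ✓
  (3) x² = (0)² = 0, and 0 < 4 ✓
  (4) 0 > -6 ✓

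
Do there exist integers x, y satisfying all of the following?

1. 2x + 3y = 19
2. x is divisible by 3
No

The full constraint system is jointly infeasible over the integers. Each constraint and what it forces:

  - 2x + 3y = 19: is a linear equation tying the variables together
  - x is divisible by 3: restricts x to multiples of 3

Modular obstruction: writing x = 3x', every remaining term of the linear equation is divisible by 3, so the left side is ≡ 0 (mod 3); but the right side 19 ≡ 1 (mod 3). No integers can satisfy it.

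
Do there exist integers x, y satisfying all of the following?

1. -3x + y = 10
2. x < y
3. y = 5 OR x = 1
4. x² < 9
Yes

Take x = 1, y = 13. Substituting into each constraint:
  (1) -3(1) + 13 = 10 ✓
  (2) 1 < 13 ✓
  (3) x = 1, target 1 ✓ (second branch holds)
  (4) x² = (1)² = 1, and 1 < 9 ✓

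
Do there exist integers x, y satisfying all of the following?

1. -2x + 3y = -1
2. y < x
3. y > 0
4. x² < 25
Yes

Take x = 2, y = 1. Substituting into each constraint:
  (1) -2(2) + 3(1) = -1 ✓
  (2) 1 < 2 ✓
  (3) 1 > 0 ✓
  (4) x² = (2)² = 4, and 4 < 25 ✓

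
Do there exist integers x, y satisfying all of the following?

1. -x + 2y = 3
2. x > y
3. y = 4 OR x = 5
Yes

Take x = 5, y = 4. Substituting into each constraint:
  (1) (-5) + 2(4) = 3 ✓
  (2) 5 > 4 ✓
  (3) y = 4, target 4 ✓ (first branch holds)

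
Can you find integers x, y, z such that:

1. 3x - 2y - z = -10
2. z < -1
Yes

Take x = 0, y = 6, z = -2. Substituting into each constraint:
  (1) 3(0) - 2(6) + 2 = -10 ✓
  (2) -2 < -1 ✓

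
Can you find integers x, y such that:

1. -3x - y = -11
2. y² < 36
Yes

Take x = 4, y = -1. Substituting into each constraint:
  (1) -3(4) + 1 = -11 ✓
  (2) y² = (-1)² = 1, and 1 < 36 ✓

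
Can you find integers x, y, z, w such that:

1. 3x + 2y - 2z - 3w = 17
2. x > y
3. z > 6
Yes

Take x = 1, y = 0, z = 8, w = -10. Substituting into each constraint:
  (1) 3(1) + 2(0) - 2(8) - 3(-10) = 17 ✓
  (2) 1 > 0 ✓
  (3) 8 > 6 ✓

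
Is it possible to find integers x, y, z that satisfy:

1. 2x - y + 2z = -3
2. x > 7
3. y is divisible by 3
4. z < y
Yes

Take x = 10, y = -3, z = -13. Substituting into each constraint:
  (1) 2(10) + 3 + 2(-13) = -3 ✓
  (2) 10 > 7 ✓
  (3) -3 = 3 × -1, remainder 0 ✓
  (4) -13 < -3 ✓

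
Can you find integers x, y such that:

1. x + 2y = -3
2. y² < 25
Yes

Take x = -3, y = 0. Substituting into each constraint:
  (1) (-3) + 2(0) = -3 ✓
  (2) y² = (0)² = 0, and 0 < 25 ✓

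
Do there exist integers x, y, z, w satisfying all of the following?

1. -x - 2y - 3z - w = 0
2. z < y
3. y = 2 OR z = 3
Yes

Take x = -7, y = 2, z = 1, w = 0. Substituting into each constraint:
  (1) 7 - 2(2) - 3(1) + 0 = 0 ✓
  (2) 1 < 2 ✓
  (3) y = 2, target 2 ✓ (first branch holds)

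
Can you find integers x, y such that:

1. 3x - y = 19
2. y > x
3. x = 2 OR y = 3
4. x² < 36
No

A contradictory subset is {3x - y = 19, y > x, x = 2 OR y = 3}. No integer assignment can satisfy these jointly:

  - 3x - y = 19: is a linear equation tying the variables together
  - y > x: bounds one variable relative to another variable
  - x = 2 OR y = 3: forces a choice: either x = 2 or y = 3

Split on the disjunction (x = 2 OR y = 3):
  • If x = 2: the equation forces y = -13, giving (x, y) = (2, -13), which violates y > x.
  • If y = 3: with y = 3, every remaining term of the linear equation is divisible by 3, so the left side is ≡ 0 (mod 3); but the right side 22 ≡ 1 (mod 3). No integers can satisfy it.
Both branches are infeasible, so the system has no integer solution.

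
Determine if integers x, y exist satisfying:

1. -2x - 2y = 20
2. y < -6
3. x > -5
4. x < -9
No

A contradictory subset is {x > -5, x < -9}. No integer assignment can satisfy these jointly:

  - x > -5: bounds one variable relative to a constant
  - x < -9: bounds one variable relative to a constant

Direct contradiction: the bounds on x require x ≥ -4 and x ≤ -10 simultaneously, which is empty.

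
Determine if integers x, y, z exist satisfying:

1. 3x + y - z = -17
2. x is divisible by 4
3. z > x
Yes

Take x = 0, y = -16, z = 1. Substituting into each constraint:
  (1) 3(0) + (-16) + (-1) = -17 ✓
  (2) 0 = 4 × 0, remainder 0 ✓
  (3) 1 > 0 ✓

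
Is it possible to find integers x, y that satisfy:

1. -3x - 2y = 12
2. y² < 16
Yes

Take x = -4, y = 0. Substituting into each constraint:
  (1) -3(-4) - 2(0) = 12 ✓
  (2) y² = (0)² = 0, and 0 < 16 ✓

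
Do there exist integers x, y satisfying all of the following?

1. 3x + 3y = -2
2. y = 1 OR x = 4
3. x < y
No

Even the single constraint (3x + 3y = -2) is infeasible over the integers.

  - 3x + 3y = -2: every term on the left is divisible by 3, so the LHS ≡ 0 (mod 3), but the RHS -2 is not — no integer solution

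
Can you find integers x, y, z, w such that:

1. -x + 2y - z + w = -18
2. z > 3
Yes

Take x = 0, y = -7, z = 4, w = 0. Substituting into each constraint:
  (1) 0 + 2(-7) + (-4) + 0 = -18 ✓
  (2) 4 > 3 ✓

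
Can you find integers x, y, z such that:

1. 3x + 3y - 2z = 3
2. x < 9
Yes

Take x = 0, y = 1, z = 0. Substituting into each constraint:
  (1) 3(0) + 3(1) - 2(0) = 3 ✓
  (2) 0 < 9 ✓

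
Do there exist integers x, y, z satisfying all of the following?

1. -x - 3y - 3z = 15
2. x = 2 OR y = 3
Yes

Take x = 0, y = 3, z = -8. Substituting into each constraint:
  (1) 0 - 3(3) - 3(-8) = 15 ✓
  (2) y = 3, target 3 ✓ (second branch holds)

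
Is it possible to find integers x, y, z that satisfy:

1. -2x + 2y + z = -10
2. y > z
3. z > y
No

A contradictory subset is {y > z, z > y}. No integer assignment can satisfy these jointly:

  - y > z: bounds one variable relative to another variable
  - z > y: bounds one variable relative to another variable

Direct contradiction: y > z and z > y cannot both hold.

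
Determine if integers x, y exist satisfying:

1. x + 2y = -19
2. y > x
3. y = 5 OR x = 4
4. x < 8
Yes

Take x = -29, y = 5. Substituting into each constraint:
  (1) (-29) + 2(5) = -19 ✓
  (2) 5 > -29 ✓
  (3) y = 5, target 5 ✓ (first branch holds)
  (4) -29 < 8 ✓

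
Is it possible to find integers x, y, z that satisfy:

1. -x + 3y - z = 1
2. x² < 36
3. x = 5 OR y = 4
Yes

Take x = 5, y = 0, z = -6. Substituting into each constraint:
  (1) (-5) + 3(0) + 6 = 1 ✓
  (2) x² = (5)² = 25, and 25 < 36 ✓
  (3) x = 5, target 5 ✓ (first branch holds)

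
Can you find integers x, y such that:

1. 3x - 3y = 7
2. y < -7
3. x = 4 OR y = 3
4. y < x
No

Even the single constraint (3x - 3y = 7) is infeasible over the integers.

  - 3x - 3y = 7: every term on the left is divisible by 3, so the LHS ≡ 0 (mod 3), but the RHS 7 is not — no integer solution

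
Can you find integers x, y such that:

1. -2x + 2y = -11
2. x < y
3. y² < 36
No

Even the single constraint (-2x + 2y = -11) is infeasible over the integers.

  - -2x + 2y = -11: every term on the left is divisible by 2, so the LHS ≡ 0 (mod 2), but the RHS -11 is not — no integer solution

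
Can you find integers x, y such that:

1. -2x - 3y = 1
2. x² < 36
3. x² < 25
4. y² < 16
Yes

Take x = 1, y = -1. Substituting into each constraint:
  (1) -2(1) - 3(-1) = 1 ✓
  (2) x² = (1)² = 1, and 1 < 36 ✓
  (3) x² = (1)² = 1, and 1 < 25 ✓
  (4) y² = (-1)² = 1, and 1 < 16 ✓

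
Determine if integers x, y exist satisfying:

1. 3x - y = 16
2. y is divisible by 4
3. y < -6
Yes

Take x = 0, y = -16. Substituting into each constraint:
  (1) 3(0) + 16 = 16 ✓
  (2) -16 = 4 × -4, remainder 0 ✓
  (3) -16 < -6 ✓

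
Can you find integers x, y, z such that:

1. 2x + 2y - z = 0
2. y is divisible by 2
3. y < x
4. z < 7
Yes

Take x = 1, y = 0, z = 2. Substituting into each constraint:
  (1) 2(1) + 2(0) + (-2) = 0 ✓
  (2) 0 = 2 × 0, remainder 0 ✓
  (3) 0 < 1 ✓
  (4) 2 < 7 ✓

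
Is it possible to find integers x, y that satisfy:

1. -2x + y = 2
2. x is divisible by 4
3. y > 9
Yes

Take x = 4, y = 10. Substituting into each constraint:
  (1) -2(4) + 10 = 2 ✓
  (2) 4 = 4 × 1, remainder 0 ✓
  (3) 10 > 9 ✓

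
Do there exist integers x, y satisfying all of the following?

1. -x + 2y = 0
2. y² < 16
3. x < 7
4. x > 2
Yes

Take x = 4, y = 2. Substituting into each constraint:
  (1) (-4) + 2(2) = 0 ✓
  (2) y² = (2)² = 4, and 4 < 16 ✓
  (3) 4 < 7 ✓
  (4) 4 > 2 ✓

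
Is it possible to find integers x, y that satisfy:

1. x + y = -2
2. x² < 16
Yes

Take x = 0, y = -2. Substituting into each constraint:
  (1) 0 + (-2) = -2 ✓
  (2) x² = (0)² = 0, and 0 < 16 ✓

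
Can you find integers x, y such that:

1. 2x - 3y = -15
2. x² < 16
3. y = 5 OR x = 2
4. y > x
Yes

Take x = 0, y = 5. Substituting into each constraint:
  (1) 2(0) - 3(5) = -15 ✓
  (2) x² = (0)² = 0, and 0 < 16 ✓
  (3) y = 5, target 5 ✓ (first branch holds)
  (4) 5 > 0 ✓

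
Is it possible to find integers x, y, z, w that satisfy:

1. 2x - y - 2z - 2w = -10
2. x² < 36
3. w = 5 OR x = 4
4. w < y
Yes

Take x = 4, y = 0, z = 10, w = -1. Substituting into each constraint:
  (1) 2(4) + 0 - 2(10) - 2(-1) = -10 ✓
  (2) x² = (4)² = 16, and 16 < 36 ✓
  (3) x = 4, target 4 ✓ (second branch holds)
  (4) -1 < 0 ✓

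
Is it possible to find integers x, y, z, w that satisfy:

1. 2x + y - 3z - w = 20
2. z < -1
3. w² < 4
Yes

Take x = 7, y = 0, z = -2, w = 0. Substituting into each constraint:
  (1) 2(7) + 0 - 3(-2) + 0 = 20 ✓
  (2) -2 < -1 ✓
  (3) w² = (0)² = 0, and 0 < 4 ✓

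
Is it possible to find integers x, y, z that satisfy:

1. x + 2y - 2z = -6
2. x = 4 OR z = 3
Yes

Take x = 0, y = 0, z = 3. Substituting into each constraint:
  (1) 0 + 2(0) - 2(3) = -6 ✓
  (2) z = 3, target 3 ✓ (second branch holds)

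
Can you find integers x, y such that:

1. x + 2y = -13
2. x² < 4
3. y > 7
No

The full constraint system is jointly infeasible over the integers. Each constraint and what it forces:

  - x + 2y = -13: is a linear equation tying the variables together
  - x² < 4: restricts x to |x| ≤ 1
  - y > 7: bounds one variable relative to a constant

Range argument: with x ∈ [-1, 1], y ∈ [8, ∞], the left side of the equation is at least 15, but the right side is -13 < 15. No integer solution exists.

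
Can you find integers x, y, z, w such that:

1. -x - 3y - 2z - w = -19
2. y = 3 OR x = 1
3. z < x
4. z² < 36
Yes

Take x = 1, y = 3, z = 0, w = 9. Substituting into each constraint:
  (1) (-1) - 3(3) - 2(0) + (-9) = -19 ✓
  (2) y = 3, target 3 ✓ (first branch holds)
  (3) 0 < 1 ✓
  (4) z² = (0)² = 0, and 0 < 36 ✓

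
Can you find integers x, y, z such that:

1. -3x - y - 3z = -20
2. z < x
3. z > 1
Yes

Take x = 3, y = 5, z = 2. Substituting into each constraint:
  (1) -3(3) + (-5) - 3(2) = -20 ✓
  (2) 2 < 3 ✓
  (3) 2 > 1 ✓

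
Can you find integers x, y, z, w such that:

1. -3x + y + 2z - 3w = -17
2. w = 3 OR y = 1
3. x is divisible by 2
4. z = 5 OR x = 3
Yes

Take x = 0, y = -18, z = 5, w = 3. Substituting into each constraint:
  (1) -3(0) + (-18) + 2(5) - 3(3) = -17 ✓
  (2) w = 3, target 3 ✓ (first branch holds)
  (3) 0 = 2 × 0, remainder 0 ✓
  (4) z = 5, target 5 ✓ (first branch holds)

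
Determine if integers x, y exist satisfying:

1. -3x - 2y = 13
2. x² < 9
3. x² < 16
Yes

Take x = -1, y = -5. Substituting into each constraint:
  (1) -3(-1) - 2(-5) = 13 ✓
  (2) x² = (-1)² = 1, and 1 < 9 ✓
  (3) x² = (-1)² = 1, and 1 < 16 ✓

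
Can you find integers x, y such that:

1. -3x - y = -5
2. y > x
Yes

Take x = 1, y = 2. Substituting into each constraint:
  (1) -3(1) + (-2) = -5 ✓
  (2) 2 > 1 ✓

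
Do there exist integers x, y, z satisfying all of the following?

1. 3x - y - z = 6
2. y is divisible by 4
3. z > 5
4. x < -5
Yes

Take x = -8, y = -36, z = 6. Substituting into each constraint:
  (1) 3(-8) + 36 + (-6) = 6 ✓
  (2) -36 = 4 × -9, remainder 0 ✓
  (3) 6 > 5 ✓
  (4) -8 < -5 ✓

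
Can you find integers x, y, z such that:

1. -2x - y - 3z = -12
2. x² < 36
Yes

Take x = 0, y = 12, z = 0. Substituting into each constraint:
  (1) -2(0) + (-12) - 3(0) = -12 ✓
  (2) x² = (0)² = 0, and 0 < 36 ✓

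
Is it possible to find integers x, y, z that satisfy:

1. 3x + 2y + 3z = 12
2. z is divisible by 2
Yes

Take x = 0, y = 6, z = 0. Substituting into each constraint:
  (1) 3(0) + 2(6) + 3(0) = 12 ✓
  (2) 0 = 2 × 0, remainder 0 ✓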